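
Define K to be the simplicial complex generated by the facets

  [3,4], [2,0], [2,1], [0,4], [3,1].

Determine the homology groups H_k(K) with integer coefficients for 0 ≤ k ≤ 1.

We work with the vertex ordering 0 < 1 < 2 < 3 < 4. The simplices of K, each written with vertices in increasing order, are:

  0-simplices (5): [0], [1], [2], [3], [4]
  1-simplices (5): [0,2], [0,4], [1,2], [1,3], [3,4]

giving chain groups C_0 ≅ Z^5, C_1 ≅ Z^5.

∂_1: C_1 → C_0 sends each edge [p,q] (with p < q) to q − p.
This gives a 5×5 integer matrix of rank 4; reducing to Smith normal form yields diagonal entries (1,1,1,1).

Computing H_k = (kernel of ∂_k) / (image of ∂_{k+1}):

  H_0: rank C_0 − rank ∂_1 = 5 − 4 = 1, and the invariant factors of ∂_1 are all 1, so H_0 ≅ Z.
  H_1: rank ker ∂_1 − rank ∂_2 = (5 − 4) − 0 = 1, and there is no ∂_2, so H_1 ≅ Z.

H_0 = Z,  H_1 = Z.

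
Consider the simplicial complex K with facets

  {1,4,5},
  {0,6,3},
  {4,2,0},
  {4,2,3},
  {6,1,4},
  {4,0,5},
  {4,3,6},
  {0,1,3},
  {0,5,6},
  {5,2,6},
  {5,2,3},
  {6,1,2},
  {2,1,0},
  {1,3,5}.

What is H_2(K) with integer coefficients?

H_2 ≅ Z.

K has 7 vertices, 21 edges, 14 triangles.
rank ∂_2 = 13, rank ∂_3 = 0 ⇒ b_2 = 14 − 13 − 0 = 1. So H_2 = Z.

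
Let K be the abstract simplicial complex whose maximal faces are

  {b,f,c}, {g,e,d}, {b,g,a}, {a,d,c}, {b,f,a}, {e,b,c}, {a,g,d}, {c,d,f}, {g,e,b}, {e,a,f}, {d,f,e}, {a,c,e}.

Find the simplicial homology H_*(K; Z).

H_0 ≅ Z,  H_1 ≅ Z/2Z,  H_2 = 0.

Order the vertices as a < b < c < d < e < f < g. Listing each simplex with vertices in this order, K has dimension 2 with simplices:

  0-simplices (7): a, b, c, d, e, f, g
  1-simplices (18): ab, ac, ad, ae, af, ag, bc, be, bf, bg, cd, ce, cf, de, df, dg, ef, eg
  2-simplices (12): abf, abg, acd, ace, adg, aef, bce, bcf, beg, cdf, def, deg

so the chain groups are C_0 ≅ Z^7, C_1 ≅ Z^18, C_2 ≅ Z^12.

Boundary ∂_1: C_1 → C_0 maps an edge to its endpoints' difference, ∂[p,q] = q − p. For instance
  ∂ef = f − e.
As a 7×18 matrix over Z this has rank 6, with invariant factors (1,1,1,1,1,1).

∂_2: C_2 → C_1 acts by ∂[p,q,r] = [q,r] − [p,r] + [p,q]. For instance
  ∂ace = ce − ae + ac,
  ∂acd = cd − ad + ac.
The 18×12 boundary matrix has rank 12 and Smith normal form diag(1,1,1,1,1,1,1,1,1,1,1,2).

Computing H_k = (kernel of ∂_k) / (image of ∂_{k+1}):

  H_0: rank C_0 − rank ∂_1 = 7 − 6 = 1, and the invariant factors of ∂_1 are all 1, so H_0 ≅ Z.
  H_1: rank ker ∂_1 − rank ∂_2 = (18 − 6) − 12 = 0, and ∂_2 has invariant factor 2 > 1, so H_1 ≅ Z/2Z.
  H_2: rank ker ∂_2 − rank ∂_3 = (12 − 12) − 0 = 0, and there is no ∂_3, so H_2 ≅ 0.

As a check, the Euler characteristic is 7 − 18 + 12 = 1, which agrees with 1 − 0 + 0 = 1.
(K is a triangulation of the real projective plane RP^2.)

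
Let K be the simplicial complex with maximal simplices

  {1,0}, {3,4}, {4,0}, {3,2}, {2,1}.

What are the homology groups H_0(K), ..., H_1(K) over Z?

K has 5 vertices, 5 edges.
rank ∂_0 = 0, rank ∂_1 = 4 ⇒ b_0 = 5 − 0 − 4 = 1; all invariant factors of ∂_1 are 1 so no torsion. So H_0 ≅ Z.
rank ∂_1 = 4, rank ∂_2 = 0 ⇒ b_1 = 5 − 4 − 0 = 1. So H_1 ≅ Z.

H_0 ≅ Z,  H_1 ≅ Z.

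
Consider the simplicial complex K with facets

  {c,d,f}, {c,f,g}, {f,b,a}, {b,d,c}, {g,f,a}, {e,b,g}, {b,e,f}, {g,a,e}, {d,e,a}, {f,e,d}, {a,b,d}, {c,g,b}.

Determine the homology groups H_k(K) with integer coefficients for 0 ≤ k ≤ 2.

Fix the vertex order a < b < c < d < e < f < g and write every simplex with vertices in increasing order. Then dim K = 2 and the simplices of K are:

  0-simplices (7): a, b, c, d, e, f, g
  1-simplices (18): ab, ad, ae, af, ag, bc, bd, be, bf, bg, cd, cf, cg, de, df, ef, eg, fg
  2-simplices (12): abd, abf, ade, aeg, afg, bcd, bcg, bef, beg, cdf, cfg, def

so the chain groups are C_0 ≅ Z^7, C_1 ≅ Z^18, C_2 ≅ Z^12.

Boundary ∂_1: C_1 → C_0 maps an edge to its endpoints' difference, ∂[p,q] = q − p. For instance
  ∂cd = d − c.
The resulting 7×18 matrix has rank 6, and its Smith normal form has invariant factors (1,1,1,1,1,1).

Boundary ∂_2: C_2 → C_1 sends each 2-simplex [p,q,r] to [q,r] − [p,r] + [p,q]. For instance
  ∂cdf = df − cf + cd,
  ∂def = ef − df + de.
The 18×12 boundary matrix has rank 12 and Smith normal form diag(1,1,1,1,1,1,1,1,1,1,1,2).

Reading off H_k = ker ∂_k / im ∂_{k+1}:

  H_0: rank C_0 − rank ∂_1 = 7 − 6 = 1, and the invariant factors of ∂_1 are all 1, so H_0 ≅ Z.
  H_1: rank ker ∂_1 − rank ∂_2 = (18 − 6) − 12 = 0, and ∂_2 has invariant factor 2 > 1, so H_1 ≅ Z/2.
  H_2: rank ker ∂_2 − rank ∂_3 = (12 − 12) − 0 = 0, and there is no ∂_3, so H_2 ≅ 0.

H_0 ≅ Z,  H_1 ≅ Z/2,  H_2 = 0.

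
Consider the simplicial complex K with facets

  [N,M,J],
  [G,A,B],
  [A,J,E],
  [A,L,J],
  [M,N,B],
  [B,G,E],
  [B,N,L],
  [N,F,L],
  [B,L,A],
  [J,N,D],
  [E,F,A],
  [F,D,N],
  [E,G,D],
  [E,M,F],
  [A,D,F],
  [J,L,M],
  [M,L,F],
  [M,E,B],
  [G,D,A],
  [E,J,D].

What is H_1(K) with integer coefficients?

We work with the vertex ordering A < B < D < E < F < G < J < L < M < N. The simplices of K, each written with vertices in increasing order, are:

  0-simplices (10): A, B, D, E, F, G, J, L, M, N
  1-simplices (30): AB, AD, AE, AF, AG, AJ, AL, BE, BG, BL, BM, BN, DE, DF, DG, DJ, DN, EF, EG, EJ, EM, FL, FM, FN, JL, JM, JN, LM, LN, MN
  2-simplices (20): ABG, ABL, ADF, ADG, AEF, AEJ, AJL, BEG, BEM, BLN, BMN, DEG, DEJ, DFN, DJN, EFM, FLM, FLN, JLM, JMN

Hence C_0 ≅ Z^10, C_1 ≅ Z^30, C_2 ≅ Z^20.

Boundary ∂_1: C_1 → C_0 sends each edge [p,q] (with p < q) to q − p. For instance
  ∂AL = L − A.
The resulting 10×30 matrix has rank 9, and its Smith normal form has invariant factors (1,1,1,1,1,1,1,1,1).

Boundary ∂_2: C_2 → C_1 maps a triangle to the signed sum of its edges. For instance
  ∂DFN = FN − DN + DF,
  ∂BEM = EM − BM + BE.
This gives a 30×20 integer matrix of rank 20; reducing to Smith normal form yields diagonal entries (1,1,1,1,1,1,1,1,1,1,1,1,1,1,1,1,1,1,1,2).

Computing H_k = (kernel of ∂_k) / (image of ∂_{k+1}):

  H_1: rank ker ∂_1 − rank ∂_2 = (30 − 9) − 20 = 1, and ∂_2 has invariant factor 2 > 1, so H_1 = Z ⊕ Z/2Z.

(K is a triangulation of the Klein bottle.)

H_1 ≅ Z ⊕ Z/2Z.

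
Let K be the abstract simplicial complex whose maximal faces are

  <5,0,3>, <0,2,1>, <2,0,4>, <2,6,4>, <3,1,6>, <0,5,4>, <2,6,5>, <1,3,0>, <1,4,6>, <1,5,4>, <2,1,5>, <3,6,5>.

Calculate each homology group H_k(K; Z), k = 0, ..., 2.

Order the vertices as 0 < 1 < 2 < 3 < 4 < 5 < 6. Listing each simplex with vertices in this order, K has dimension 2 with simplices:

  0-simplices (7): [0], [1], [2], [3], [4], [5], [6]
  1-simplices (18): [0,1], [0,2], [0,3], [0,4], [0,5], [1,2], [1,3], [1,4], [1,5], [1,6], [2,4], [2,5], [2,6], [3,5], [3,6], [4,5], [4,6], [5,6]
  2-simplices (12): [0,1,2], [0,1,3], [0,2,4], [0,3,5], [0,4,5], [1,2,5], [1,3,6], [1,4,5], [1,4,6], [2,4,6], [2,5,6], [3,5,6]

so the chain groups are C_0 ≅ Z^7, C_1 ≅ Z^18, C_2 ≅ Z^12.

∂_1: C_1 → C_0 sends each edge [p,q] (with p < q) to q − p. For instance
  ∂[0,3] = [3] − [0].
As a 7×18 matrix over Z this has rank 6, with invariant factors (1,1,1,1,1,1).

The boundary map ∂_2: C_2 → C_1 sends each 2-simplex [p,q,r] to [q,r] − [p,r] + [p,q]. For instance
  ∂[0,1,2] = [1,2] − [0,2] + [0,1],
  ∂[1,2,5] = [2,5] − [1,5] + [1,2].
The 18×12 boundary matrix has rank 12 and Smith normal form diag(1,1,1,1,1,1,1,1,1,1,1,2).

Reading off H_k = ker ∂_k / im ∂_{k+1}:

  H_0: rank C_0 − rank ∂_1 = 7 − 6 = 1, and the invariant factors of ∂_1 are all 1, so H_0 ≅ Z.
  H_1: rank ker ∂_1 − rank ∂_2 = (18 − 6) − 12 = 0, and ∂_2 has invariant factor 2 > 1, so H_1 ≅ Z/2Z.
  H_2: rank ker ∂_2 − rank ∂_3 = (12 − 12) − 0 = 0, and there is no ∂_3, so H_2 ≅ 0.

(K is a triangulation of the real projective plane RP^2.)

H_0 = Z,  H_1 = Z/2Z,  H_2 = 0.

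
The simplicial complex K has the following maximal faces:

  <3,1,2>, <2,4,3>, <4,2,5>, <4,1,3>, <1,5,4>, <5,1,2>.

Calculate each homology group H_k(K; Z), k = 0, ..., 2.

H_0 = Z,  H_1 = 0,  H_2 = Z.

We work with the vertex ordering 1 < 2 < 3 < 4 < 5. The simplices of K, each written with vertices in increasing order, are:

  0-simplices (5): [1], [2], [3], [4], [5]
  1-simplices (9): [1,2], [1,3], [1,4], [1,5], [2,3], [2,4], [2,5], [3,4], [4,5]
  2-simplices (6): [1,2,3], [1,2,5], [1,3,4], [1,4,5], [2,3,4], [2,4,5]

giving chain groups C_0 ≅ Z^5, C_1 ≅ Z^9, C_2 ≅ Z^6.

The boundary map ∂_1: C_1 → C_0 sends each edge [p,q] (with p < q) to q − p.
As a 5×9 matrix over Z this has rank 4, with invariant factors (1,1,1,1).

Boundary ∂_2: C_2 → C_1 maps a triangle to the signed sum of its edges. For instance
  ∂[1,2,3] = [2,3] − [1,3] + [1,2],
  ∂[1,2,5] = [2,5] − [1,5] + [1,2].
The 9×6 boundary matrix has rank 5 and Smith normal form diag(1,1,1,1,1).

From H_k ≅ ker(∂_k) / im(∂_{k+1}) we obtain:

  H_0: rank C_0 − rank ∂_1 = 5 − 4 = 1, and the invariant factors of ∂_1 are all 1, so H_0 = Z.
  H_1: rank ker ∂_1 − rank ∂_2 = (9 − 4) − 5 = 0, and the invariant factors of ∂_2 are all 1, so H_1 = 0.
  H_2: rank ker ∂_2 − rank ∂_3 = (6 − 5) − 0 = 1, and there is no ∂_3, so H_2 = Z.

As a check, the Euler characteristic is 5 − 9 + 6 = 2, which agrees with 1 − 0 + 1 = 2.
(K is a triangulation of the 2-sphere S^2.)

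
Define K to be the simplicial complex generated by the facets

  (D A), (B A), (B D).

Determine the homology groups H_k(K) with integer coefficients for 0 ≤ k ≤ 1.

Order the vertices as A < B < D. Listing each simplex with vertices in this order, K has dimension 1 with simplices:

  0-simplices (3): A, B, D
  1-simplices (3): AB, AD, BD

Hence C_0 ≅ Z^3, C_1 ≅ Z^3.

∂_1: C_1 → C_0 maps an edge to its endpoints' difference, ∂[p,q] = q − p. For instance
  ∂BD = D − B.
As a 3×3 matrix over Z this has rank 2, with invariant factors (1,1).

Reading off H_k = ker ∂_k / im ∂_{k+1}:

  H_0: rank C_0 − rank ∂_1 = 3 − 2 = 1, and the invariant factors of ∂_1 are all 1, so H_0 ≅ Z.
  H_1: rank ker ∂_1 − rank ∂_2 = (3 − 2) − 0 = 1, and there is no ∂_2, so H_1 ≅ Z.

(K is a triangulation of the circle S^1.)

H_0 ≅ Z,  H_1 ≅ Z.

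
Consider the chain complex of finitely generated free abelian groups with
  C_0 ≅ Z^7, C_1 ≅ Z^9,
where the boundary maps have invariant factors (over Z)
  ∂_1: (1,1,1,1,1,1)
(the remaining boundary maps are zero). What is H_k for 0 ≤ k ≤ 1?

H_0 ≅ Z,  H_1 ≅ Z^3.

H_0: b_0 = 7 − 0 − 6 = 1; torsion from ∂_1 factors > 1: none. So H_0 ≅ Z.
H_1: b_1 = 9 − 6 − 0 = 3; torsion from ∂_2 factors > 1: none. So H_1 ≅ Z^3.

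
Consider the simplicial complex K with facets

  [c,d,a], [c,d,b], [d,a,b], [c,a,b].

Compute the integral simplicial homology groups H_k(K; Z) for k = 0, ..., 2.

Fix the vertex order a < b < c < d and write every simplex with vertices in increasing order. Then dim K = 2 and the simplices of K are:

  0-simplices (4): a, b, c, d
  1-simplices (6): ab, ac, ad, bc, bd, cd
  2-simplices (4): abc, abd, acd, bcd

Hence C_0 ≅ Z^4, C_1 ≅ Z^6, C_2 ≅ Z^4.

The boundary map ∂_1: C_1 → C_0 maps an edge to its endpoints' difference, ∂[p,q] = q − p. For instance
  ∂bc = c − b.
The resulting 4×6 matrix has rank 3, and its Smith normal form has invariant factors (1,1,1).

∂_2: C_2 → C_1 sends each 2-simplex [p,q,r] to [q,r] − [p,r] + [p,q]. For instance
  ∂abd = bd − ad + ab,
  ∂abc = bc − ac + ab.
As a 6×4 matrix over Z this has rank 3, with invariant factors (1,1,1).

Reading off H_k = ker ∂_k / im ∂_{k+1}:

  H_0: rank C_0 − rank ∂_1 = 4 − 3 = 1, and the invariant factors of ∂_1 are all 1, so H_0 ≅ Z.
  H_1: rank ker ∂_1 − rank ∂_2 = (6 − 3) − 3 = 0, and the invariant factors of ∂_2 are all 1, so H_1 ≅ 0.
  H_2: rank ker ∂_2 − rank ∂_3 = (4 − 3) − 0 = 1, and there is no ∂_3, so H_2 ≅ Z.

As a check, the Euler characteristic is 4 − 6 + 4 = 2, which agrees with 1 − 0 + 1 = 2.

H_0 = Z,  H_1 = 0,  H_2 = Z.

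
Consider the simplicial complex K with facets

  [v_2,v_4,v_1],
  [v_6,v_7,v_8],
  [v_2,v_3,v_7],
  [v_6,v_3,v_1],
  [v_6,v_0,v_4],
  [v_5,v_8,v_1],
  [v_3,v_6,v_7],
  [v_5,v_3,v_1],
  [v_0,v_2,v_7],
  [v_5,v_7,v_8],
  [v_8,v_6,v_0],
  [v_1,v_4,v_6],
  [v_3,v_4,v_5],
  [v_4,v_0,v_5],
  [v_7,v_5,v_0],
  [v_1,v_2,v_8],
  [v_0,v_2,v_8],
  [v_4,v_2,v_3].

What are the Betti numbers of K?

Take the total order v_0 < v_1 < v_2 < v_3 < v_4 < v_5 < v_6 < v_7 < v_8 on the vertex set. Then K (dimension 2) consists of the simplices:

  0-simplices (9): [v_0], [v_1], [v_2], [v_3], [v_4], [v_5], [v_6], [v_7], [v_8]
  1-simplices (27): (27 of them)
  2-simplices (18): (18 of them)

so the chain groups are C_0 ≅ Z^9, C_1 ≅ Z^27, C_2 ≅ Z^18.

The boundary map ∂_1: C_1 → C_0 sends each edge [p,q] (with p < q) to q − p. For instance
  ∂[v_6,v_7] = [v_7] − [v_6].
The resulting 9×27 matrix has rank 8, and its Smith normal form has invariant factors (1,1,1,1,1,1,1,1).

Boundary ∂_2: C_2 → C_1 sends each 2-simplex [p,q,r] to [q,r] − [p,r] + [p,q]. For instance
  ∂[v_1,v_4,v_6] = [v_4,v_6] − [v_1,v_6] + [v_1,v_4],
  ∂[v_1,v_5,v_8] = [v_5,v_8] − [v_1,v_8] + [v_1,v_5].
This gives a 27×18 integer matrix of rank 18; reducing to Smith normal form yields diagonal entries (1,1,1,1,1,1,1,1,1,1,1,1,1,1,1,1,1,2).

From H_k ≅ ker(∂_k) / im(∂_{k+1}) we obtain:

  H_0: rank C_0 − rank ∂_1 = 9 − 8 = 1, and the invariant factors of ∂_1 are all 1, so H_0 ≅ Z.
  H_1: rank ker ∂_1 − rank ∂_2 = (27 − 8) − 18 = 1, and ∂_2 has invariant factor 2 > 1, so H_1 ≅ Z × Z/2.
  H_2: rank ker ∂_2 − rank ∂_3 = (18 − 18) − 0 = 0, and there is no ∂_3, so H_2 ≅ 0.

Hence the Betti numbers are b_0 = 1, b_1 = 1, b_2 = 0.

b_0 = 1, b_1 = 1, b_2 = 0.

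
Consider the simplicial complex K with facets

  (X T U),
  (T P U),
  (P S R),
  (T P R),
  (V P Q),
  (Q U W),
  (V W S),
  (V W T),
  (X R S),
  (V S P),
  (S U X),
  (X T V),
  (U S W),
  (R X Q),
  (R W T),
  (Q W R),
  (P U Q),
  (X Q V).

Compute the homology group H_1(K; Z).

We work with the vertex ordering P < Q < R < S < T < U < V < W < X. The simplices of K, each written with vertices in increasing order, are:

  0-simplices (9): P, Q, R, S, T, U, V, W, X
  1-simplices (27): PQ, PR, PS, PT, PU, PV, QR, QU, QV, QW, QX, RS, RT, RW, RX, SU, SV, SW, SX, TU, TV, TW, TX, UW, UX, VW, VX
  2-simplices (18): PQU, PQV, PRS, PRT, PSV, PTU, QRW, QRX, QUW, QVX, RSX, RTW, SUW, SUX, SVW, TUX, TVW, TVX

so the chain groups are C_0 ≅ Z^9, C_1 ≅ Z^27, C_2 ≅ Z^18.

The boundary map ∂_1: C_1 → C_0 maps an edge to its endpoints' difference, ∂[p,q] = q − p.
The 9×27 boundary matrix has rank 8 and Smith normal form diag(1,1,1,1,1,1,1,1).

Boundary ∂_2: C_2 → C_1 acts by ∂[p,q,r] = [q,r] − [p,r] + [p,q]. For instance
  ∂RSX = SX − RX + RS,
  ∂QVX = VX − QX + QV.
The resulting 27×18 matrix has rank 17, and its Smith normal form has invariant factors (1,1,1,1,1,1,1,1,1,1,1,1,1,1,1,1,1).

From H_k ≅ ker(∂_k) / im(∂_{k+1}) we obtain:

  H_1: rank ker ∂_1 − rank ∂_2 = (27 − 8) − 17 = 2, and the invariant factors of ∂_2 are all 1, so H_1 = Z^2.

H_1 ≅ Z^2.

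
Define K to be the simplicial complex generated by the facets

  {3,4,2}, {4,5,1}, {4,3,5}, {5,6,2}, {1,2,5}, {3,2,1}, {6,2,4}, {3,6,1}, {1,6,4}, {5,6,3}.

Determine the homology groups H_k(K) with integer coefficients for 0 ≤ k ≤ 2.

H_0 ≅ Z,  H_1 ≅ Z/2,  H_2 = 0.

Fix the vertex order 1 < 2 < 3 < 4 < 5 < 6 and write every simplex with vertices in increasing order. Then dim K = 2 and the simplices of K are:

  0-simplices (6): [1], [2], [3], [4], [5], [6]
  1-simplices (15): [1,2], [1,3], [1,4], [1,5], [1,6], [2,3], [2,4], [2,5], [2,6], [3,4], [3,5], [3,6], [4,5], [4,6], [5,6]
  2-simplices (10): [1,2,3], [1,2,5], [1,3,6], [1,4,5], [1,4,6], [2,3,4], [2,4,6], [2,5,6], [3,4,5], [3,5,6]

so the chain groups are C_0 ≅ Z^6, C_1 ≅ Z^15, C_2 ≅ Z^10.

∂_1: C_1 → C_0 maps an edge to its endpoints' difference, ∂[p,q] = q − p.
The resulting 6×15 matrix has rank 5, and its Smith normal form has invariant factors (1,1,1,1,1).

The boundary map ∂_2: C_2 → C_1 acts by ∂[p,q,r] = [q,r] − [p,r] + [p,q]. For instance
  ∂[1,4,6] = [4,6] − [1,6] + [1,4],
  ∂[2,4,6] = [4,6] − [2,6] + [2,4].
As a 15×10 matrix over Z this has rank 10, with invariant factors (1,1,1,1,1,1,1,1,1,2).

Now H_k = ker ∂_k / im ∂_{k+1}, so:

  H_0: rank C_0 − rank ∂_1 = 6 − 5 = 1, and the invariant factors of ∂_1 are all 1, so H_0 = Z.
  H_1: rank ker ∂_1 − rank ∂_2 = (15 − 5) − 10 = 0, and ∂_2 has invariant factor 2 > 1, so H_1 = Z/2.
  H_2: rank ker ∂_2 − rank ∂_3 = (10 − 10) − 0 = 0, and there is no ∂_3, so H_2 = 0.

(K is a triangulation of the real projective plane RP^2.)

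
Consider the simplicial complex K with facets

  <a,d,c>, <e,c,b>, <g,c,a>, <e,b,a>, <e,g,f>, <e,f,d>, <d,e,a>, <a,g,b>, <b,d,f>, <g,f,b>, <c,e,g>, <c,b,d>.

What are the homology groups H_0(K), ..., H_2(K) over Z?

Take the total order a < b < c < d < e < f < g on the vertex set. Then K (dimension 2) consists of the simplices:

  0-simplices (7): a, b, c, d, e, f, g
  1-simplices (18): ab, ac, ad, ae, ag, bc, bd, be, bf, bg, cd, ce, cg, de, df, ef, eg, fg
  2-simplices (12): abe, abg, acd, acg, ade, bcd, bce, bdf, bfg, ceg, def, efg

Hence C_0 ≅ Z^7, C_1 ≅ Z^18, C_2 ≅ Z^12.

∂_1: C_1 → C_0 maps an edge to its endpoints' difference, ∂[p,q] = q − p.
This gives a 7×18 integer matrix of rank 6; reducing to Smith normal form yields diagonal entries (1,1,1,1,1,1).

Boundary ∂_2: C_2 → C_1 maps a triangle to the signed sum of its edges. For instance
  ∂bce = ce − be + bc,
  ∂ceg = eg − cg + ce.
The 18×12 boundary matrix has rank 12 and Smith normal form diag(1,1,1,1,1,1,1,1,1,1,1,2).

From H_k ≅ ker(∂_k) / im(∂_{k+1}) we obtain:

  H_0: rank C_0 − rank ∂_1 = 7 − 6 = 1, and the invariant factors of ∂_1 are all 1, so H_0 = Z.
  H_1: rank ker ∂_1 − rank ∂_2 = (18 − 6) − 12 = 0, and ∂_2 has invariant factor 2 > 1, so H_1 = Z/2.
  H_2: rank ker ∂_2 − rank ∂_3 = (12 − 12) − 0 = 0, and there is no ∂_3, so H_2 = 0.

As a check, the Euler characteristic is 7 − 18 + 12 = 1, which agrees with 1 − 0 + 0 = 1.

H_0 = Z,  H_1 = Z/2,  H_2 = 0.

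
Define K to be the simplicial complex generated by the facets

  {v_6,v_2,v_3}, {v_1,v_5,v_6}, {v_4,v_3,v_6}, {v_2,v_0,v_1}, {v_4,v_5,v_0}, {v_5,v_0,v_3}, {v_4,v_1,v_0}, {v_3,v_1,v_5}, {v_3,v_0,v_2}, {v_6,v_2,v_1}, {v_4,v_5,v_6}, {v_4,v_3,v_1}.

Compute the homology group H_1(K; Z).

Take the total order v_0 < v_1 < v_2 < v_3 < v_4 < v_5 < v_6 on the vertex set. Then K (dimension 2) consists of the simplices:

  0-simplices (7): [v_0], [v_1], [v_2], [v_3], [v_4], [v_5], [v_6]
  1-simplices (18): (18 of them)
  2-simplices (12): (12 of them)

Hence C_0 ≅ Z^7, C_1 ≅ Z^18, C_2 ≅ Z^12.

Boundary ∂_1: C_1 → C_0 maps an edge to its endpoints' difference, ∂[p,q] = q − p.
As a 7×18 matrix over Z this has rank 6, with invariant factors (1,1,1,1,1,1).

∂_2: C_2 → C_1 maps a triangle to the signed sum of its edges. For instance
  ∂[v_0,v_2,v_3] = [v_2,v_3] − [v_0,v_3] + [v_0,v_2],
  ∂[v_0,v_4,v_5] = [v_4,v_5] − [v_0,v_5] + [v_0,v_4].
The 18×12 boundary matrix has rank 12 and Smith normal form diag(1,1,1,1,1,1,1,1,1,1,1,2).

Now H_k = ker ∂_k / im ∂_{k+1}, so:

  H_1: rank ker ∂_1 − rank ∂_2 = (18 − 6) − 12 = 0, and ∂_2 has invariant factor 2 > 1, so H_1 ≅ Z/2Z.

H_1 ≅ Z/2Z.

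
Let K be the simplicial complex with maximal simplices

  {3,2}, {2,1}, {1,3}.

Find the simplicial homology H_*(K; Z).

Order the vertices as 1 < 2 < 3. Listing each simplex with vertices in this order, K has dimension 1 with simplices:

  0-simplices (3): [1], [2], [3]
  1-simplices (3): [1,2], [1,3], [2,3]

giving chain groups C_0 ≅ Z^3, C_1 ≅ Z^3.

Boundary ∂_1: C_1 → C_0 is given by ∂[p,q] = [q] − [p].
As a 3×3 matrix over Z this has rank 2, with invariant factors (1,1).

From H_k ≅ ker(∂_k) / im(∂_{k+1}) we obtain:

  H_0: rank C_0 − rank ∂_1 = 3 − 2 = 1, and the invariant factors of ∂_1 are all 1, so H_0 ≅ Z.
  H_1: rank ker ∂_1 − rank ∂_2 = (3 − 2) − 0 = 1, and there is no ∂_2, so H_1 ≅ Z.

(K is a triangulation of the circle S^1.)

H_0 = Z,  H_1 = Z.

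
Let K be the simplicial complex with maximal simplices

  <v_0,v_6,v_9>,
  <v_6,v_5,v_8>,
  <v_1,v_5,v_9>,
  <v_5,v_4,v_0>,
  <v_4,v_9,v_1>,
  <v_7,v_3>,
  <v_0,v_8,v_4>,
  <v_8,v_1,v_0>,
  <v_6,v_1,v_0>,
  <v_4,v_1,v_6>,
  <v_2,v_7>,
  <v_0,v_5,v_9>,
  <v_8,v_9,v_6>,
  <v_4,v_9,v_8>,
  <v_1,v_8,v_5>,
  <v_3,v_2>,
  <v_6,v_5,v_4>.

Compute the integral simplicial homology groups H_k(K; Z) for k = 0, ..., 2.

H_0 = Z^2,  H_1 = Z^3,  H_2 = Z.

Order the vertices as v_0 < v_1 < v_2 < v_3 < v_4 < v_5 < v_6 < v_7 < v_8 < v_9. Listing each simplex with vertices in this order, K has dimension 2 with simplices:

  0-simplices (10): [v_0], [v_1], [v_2], [v_3], [v_4], [v_5], [v_6], [v_7], [v_8], [v_9]
  1-simplices (24): (24 of them)
  2-simplices (14): (14 of them)

Hence C_0 ≅ Z^10, C_1 ≅ Z^24, C_2 ≅ Z^14.

Boundary ∂_1: C_1 → C_0 maps an edge to its endpoints' difference, ∂[p,q] = q − p. For instance
  ∂[v_1,v_9] = [v_9] − [v_1].
This gives a 10×24 integer matrix of rank 8; reducing to Smith normal form yields diagonal entries (1,1,1,1,1,1,1,1).

Boundary ∂_2: C_2 → C_1 sends each 2-simplex [p,q,r] to [q,r] − [p,r] + [p,q]. For instance
  ∂[v_1,v_4,v_6] = [v_4,v_6] − [v_1,v_6] + [v_1,v_4],
  ∂[v_4,v_8,v_9] = [v_8,v_9] − [v_4,v_9] + [v_4,v_8].
The resulting 24×14 matrix has rank 13, and its Smith normal form has invariant factors (1,1,1,1,1,1,1,1,1,1,1,1,1).

Computing H_k = (kernel of ∂_k) / (image of ∂_{k+1}):

  H_0: rank C_0 − rank ∂_1 = 10 − 8 = 2, and the invariant factors of ∂_1 are all 1, so H_0 ≅ Z^2.
  H_1: rank ker ∂_1 − rank ∂_2 = (24 − 8) − 13 = 3, and the invariant factors of ∂_2 are all 1, so H_1 ≅ Z^3.
  H_2: rank ker ∂_2 − rank ∂_3 = (14 − 13) − 0 = 1, and there is no ∂_3, so H_2 ≅ Z.

As a check, the Euler characteristic is 10 − 24 + 14 = 0, which agrees with 2 − 3 + 1 = 0.
(K is a triangulation of the disjoint union of the circle S^1 and the torus T^2.)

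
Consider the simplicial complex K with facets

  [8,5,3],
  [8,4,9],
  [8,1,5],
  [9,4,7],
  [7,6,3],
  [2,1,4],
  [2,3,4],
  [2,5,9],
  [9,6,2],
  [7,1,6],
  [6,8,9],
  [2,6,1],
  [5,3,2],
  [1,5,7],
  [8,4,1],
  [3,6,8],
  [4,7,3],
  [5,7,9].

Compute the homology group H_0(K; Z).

H_0 = Z.

Take the total order 1 < 2 < 3 < 4 < 5 < 6 < 7 < 8 < 9 on the vertex set. Then K (dimension 2) consists of the simplices:

  0-simplices (9): [1], [2], [3], [4], [5], [6], [7], [8], [9]
  1-simplices (27): (27 of them)
  2-simplices (18): [1,2,4], [1,2,6], [1,4,8], [1,5,7], [1,5,8], [1,6,7], [2,3,4], [2,3,5], [2,5,9], [2,6,9], [3,4,7], [3,5,8], [3,6,7], [3,6,8], [4,7,9], [4,8,9], [5,7,9], [6,8,9]

giving chain groups C_0 ≅ Z^9, C_1 ≅ Z^27, C_2 ≅ Z^18.

∂_1: C_1 → C_0 is given by ∂[p,q] = [q] − [p].
The resulting 9×27 matrix has rank 8, and its Smith normal form has invariant factors (1,1,1,1,1,1,1,1).

Boundary ∂_2: C_2 → C_1 sends each 2-simplex [p,q,r] to [q,r] − [p,r] + [p,q]. For instance
  ∂[4,7,9] = [7,9] − [4,9] + [4,7],
  ∂[1,2,4] = [2,4] − [1,4] + [1,2].
As a 27×18 matrix over Z this has rank 17, with invariant factors (1,1,1,1,1,1,1,1,1,1,1,1,1,1,1,1,1).

Now H_k = ker ∂_k / im ∂_{k+1}, so:

  H_0: rank C_0 − rank ∂_1 = 9 − 8 = 1, and the invariant factors of ∂_1 are all 1, so H_0 = Z.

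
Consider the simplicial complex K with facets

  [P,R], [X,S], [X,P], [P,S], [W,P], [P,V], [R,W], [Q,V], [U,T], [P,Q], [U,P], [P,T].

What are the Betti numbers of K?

We work with the vertex ordering P < Q < R < S < T < U < V < W < X. The simplices of K, each written with vertices in increasing order, are:

  0-simplices (9): P, Q, R, S, T, U, V, W, X
  1-simplices (12): PQ, PR, PS, PT, PU, PV, PW, PX, QV, RW, SX, TU

Hence C_0 ≅ Z^9, C_1 ≅ Z^12.

∂_1: C_1 → C_0 maps an edge to its endpoints' difference, ∂[p,q] = q − p. For instance
  ∂TU = U − T.
This gives a 9×12 integer matrix of rank 8; reducing to Smith normal form yields diagonal entries (1,1,1,1,1,1,1,1).

From H_k ≅ ker(∂_k) / im(∂_{k+1}) we obtain:

  H_0: rank C_0 − rank ∂_1 = 9 − 8 = 1, and the invariant factors of ∂_1 are all 1, so H_0 ≅ Z.
  H_1: rank ker ∂_1 − rank ∂_2 = (12 − 8) − 0 = 4, and there is no ∂_2, so H_1 ≅ Z^4.

Hence the Betti numbers are b_0 = 1, b_1 = 4.

b_0 = 1, b_1 = 4.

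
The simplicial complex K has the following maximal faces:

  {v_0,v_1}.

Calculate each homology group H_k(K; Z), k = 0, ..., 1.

H_0 = Z,  H_1 = 0.

Order the vertices as v_0 < v_1. Listing each simplex with vertices in this order, K has dimension 1 with simplices:

  0-simplices (2): [v_0], [v_1]
  1-simplices (1): [v_0,v_1]

giving chain groups C_0 ≅ Z^2, C_1 ≅ Z^1.

∂_1: C_1 → C_0 maps an edge to its endpoints' difference, ∂[p,q] = q − p. For instance
  ∂[v_0,v_1] = [v_1] − [v_0].
This gives a 2×1 integer matrix of rank 1; reducing to Smith normal form yields diagonal entries (1).

Reading off H_k = ker ∂_k / im ∂_{k+1}:

  H_0: rank C_0 − rank ∂_1 = 2 − 1 = 1, and the invariant factors of ∂_1 are all 1, so H_0 = Z.
  H_1: rank ker ∂_1 − rank ∂_2 = (1 − 1) − 0 = 0, and there is no ∂_2, so H_1 = 0.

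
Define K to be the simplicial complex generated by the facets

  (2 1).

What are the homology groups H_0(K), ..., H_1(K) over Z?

Order the vertices as 1 < 2. Listing each simplex with vertices in this order, K has dimension 1 with simplices:

  0-simplices (2): [1], [2]
  1-simplices (1): [1,2]

so the chain groups are C_0 ≅ Z^2, C_1 ≅ Z^1.

∂_1: C_1 → C_0 is given by ∂[p,q] = [q] − [p].
This gives a 2×1 integer matrix of rank 1; reducing to Smith normal form yields diagonal entries (1).

From H_k ≅ ker(∂_k) / im(∂_{k+1}) we obtain:

  H_0: rank C_0 − rank ∂_1 = 2 − 1 = 1, and the invariant factors of ∂_1 are all 1, so H_0 = Z.
  H_1: rank ker ∂_1 − rank ∂_2 = (1 − 1) − 0 = 0, and there is no ∂_2, so H_1 = 0.

H_0 ≅ Z,  H_1 = 0.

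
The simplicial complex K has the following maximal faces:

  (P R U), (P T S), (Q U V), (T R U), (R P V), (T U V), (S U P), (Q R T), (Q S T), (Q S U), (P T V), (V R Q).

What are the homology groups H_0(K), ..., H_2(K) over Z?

H_0 ≅ Z,  H_1 ≅ Z_2,  H_2 = 0.

Take the total order P < Q < R < S < T < U < V on the vertex set. Then K (dimension 2) consists of the simplices:

  0-simplices (7): P, Q, R, S, T, U, V
  1-simplices (18): PR, PS, PT, PU, PV, QR, QS, QT, QU, QV, RT, RU, RV, ST, SU, TU, TV, UV
  2-simplices (12): PRU, PRV, PST, PSU, PTV, QRT, QRV, QST, QSU, QUV, RTU, TUV

Hence C_0 ≅ Z^7, C_1 ≅ Z^18, C_2 ≅ Z^12.

∂_1: C_1 → C_0 sends each edge [p,q] (with p < q) to q − p. For instance
  ∂TV = V − T.
As a 7×18 matrix over Z this has rank 6, with invariant factors (1,1,1,1,1,1).

Boundary ∂_2: C_2 → C_1 sends each 2-simplex [p,q,r] to [q,r] − [p,r] + [p,q]. For instance
  ∂QUV = UV − QV + QU,
  ∂RTU = TU − RU + RT.
The 18×12 boundary matrix has rank 12 and Smith normal form diag(1,1,1,1,1,1,1,1,1,1,1,2).

From H_k ≅ ker(∂_k) / im(∂_{k+1}) we obtain:

  H_0: rank C_0 − rank ∂_1 = 7 − 6 = 1, and the invariant factors of ∂_1 are all 1, so H_0 = Z.
  H_1: rank ker ∂_1 − rank ∂_2 = (18 − 6) − 12 = 0, and ∂_2 has invariant factor 2 > 1, so H_1 = Z_2.
  H_2: rank ker ∂_2 − rank ∂_3 = (12 − 12) − 0 = 0, and there is no ∂_3, so H_2 = 0.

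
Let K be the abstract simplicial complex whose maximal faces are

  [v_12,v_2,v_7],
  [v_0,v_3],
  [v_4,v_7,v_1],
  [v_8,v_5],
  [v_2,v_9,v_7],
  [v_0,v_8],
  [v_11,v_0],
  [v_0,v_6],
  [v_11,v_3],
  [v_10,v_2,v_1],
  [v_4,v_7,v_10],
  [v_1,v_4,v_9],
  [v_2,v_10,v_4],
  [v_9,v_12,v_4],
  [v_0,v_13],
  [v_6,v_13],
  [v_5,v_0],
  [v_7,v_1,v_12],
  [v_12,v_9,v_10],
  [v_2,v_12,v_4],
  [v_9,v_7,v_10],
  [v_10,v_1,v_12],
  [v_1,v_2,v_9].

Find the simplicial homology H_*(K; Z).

H_0 ≅ Z^2,  H_1 ≅ Z^5,  H_2 ≅ Z.

Fix the vertex order v_0 < v_1 < v_2 < v_3 < v_4 < v_5 < v_6 < v_7 < v_8 < v_9 < v_10 < v_11 < v_12 < v_13 and write every simplex with vertices in increasing order. Then dim K = 2 and the simplices of K are:

  0-simplices (14): [v_0], [v_1], [v_2], [v_3], [v_4], [v_5], [v_6], [v_7], [v_8], [v_9], [v_10], [v_11], [v_12], [v_13]
  1-simplices (30): (30 of them)
  2-simplices (14): (14 of them)

so the chain groups are C_0 ≅ Z^14, C_1 ≅ Z^30, C_2 ≅ Z^14.

∂_1: C_1 → C_0 maps an edge to its endpoints' difference, ∂[p,q] = q − p. For instance
  ∂[v_0,v_11] = [v_11] − [v_0].
This gives a 14×30 integer matrix of rank 12; reducing to Smith normal form yields diagonal entries (1,1,1,1,1,1,1,1,1,1,1,1).

Boundary ∂_2: C_2 → C_1 sends each 2-simplex [p,q,r] to [q,r] − [p,r] + [p,q]. For instance
  ∂[v_2,v_4,v_10] = [v_4,v_10] − [v_2,v_10] + [v_2,v_4],
  ∂[v_1,v_4,v_9] = [v_4,v_9] − [v_1,v_9] + [v_1,v_4].
This gives a 30×14 integer matrix of rank 13; reducing to Smith normal form yields diagonal entries (1,1,1,1,1,1,1,1,1,1,1,1,1).

Reading off H_k = ker ∂_k / im ∂_{k+1}:

  H_0: rank C_0 − rank ∂_1 = 14 − 12 = 2, and the invariant factors of ∂_1 are all 1, so H_0 ≅ Z^2.
  H_1: rank ker ∂_1 − rank ∂_2 = (30 − 12) − 13 = 5, and the invariant factors of ∂_2 are all 1, so H_1 ≅ Z^5.
  H_2: rank ker ∂_2 − rank ∂_3 = (14 − 13) − 0 = 1, and there is no ∂_3, so H_2 ≅ Z.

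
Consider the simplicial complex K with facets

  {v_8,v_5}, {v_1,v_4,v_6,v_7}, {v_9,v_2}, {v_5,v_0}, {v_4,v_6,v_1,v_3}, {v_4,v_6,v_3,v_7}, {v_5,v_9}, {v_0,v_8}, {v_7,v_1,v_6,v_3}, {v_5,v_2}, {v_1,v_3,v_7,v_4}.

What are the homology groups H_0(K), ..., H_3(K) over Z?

Fix the vertex order v_0 < v_1 < v_2 < v_3 < v_4 < v_5 < v_6 < v_7 < v_8 < v_9 and write every simplex with vertices in increasing order. Then dim K = 3 and the simplices of K are:

  0-simplices (10): [v_0], [v_1], [v_2], [v_3], [v_4], [v_5], [v_6], [v_7], [v_8], [v_9]
  1-simplices (16): (16 of them)
  2-simplices (10): [v_1,v_3,v_4], [v_1,v_3,v_6], [v_1,v_3,v_7], [v_1,v_4,v_6], [v_1,v_4,v_7], [v_1,v_6,v_7], [v_3,v_4,v_6], [v_3,v_4,v_7], [v_3,v_6,v_7], [v_4,v_6,v_7]
  3-simplices (5): [v_1,v_3,v_4,v_6], [v_1,v_3,v_4,v_7], [v_1,v_3,v_6,v_7], [v_1,v_4,v_6,v_7], [v_3,v_4,v_6,v_7]

so the chain groups are C_0 ≅ Z^10, C_1 ≅ Z^16, C_2 ≅ Z^10, C_3 ≅ Z^5.

∂_1: C_1 → C_0 sends each edge [p,q] (with p < q) to q − p. For instance
  ∂[v_3,v_4] = [v_4] − [v_3].
As a 10×16 matrix over Z this has rank 8, with invariant factors (1,1,1,1,1,1,1,1).

The boundary map ∂_2: C_2 → C_1 sends each 2-simplex [p,q,r] to [q,r] − [p,r] + [p,q]. For instance
  ∂[v_1,v_6,v_7] = [v_6,v_7] − [v_1,v_7] + [v_1,v_6],
  ∂[v_3,v_4,v_6] = [v_4,v_6] − [v_3,v_6] + [v_3,v_4].
As a 16×10 matrix over Z this has rank 6, with invariant factors (1,1,1,1,1,1).

∂_3: C_3 → C_2 sends each 3-simplex σ to the alternating sum Σ_i (−1)^i (σ with its i-th vertex removed). For instance
  ∂[v_1,v_3,v_4,v_6] = [v_3,v_4,v_6] − [v_1,v_4,v_6] + [v_1,v_3,v_6] − [v_1,v_3,v_4],
  ∂[v_1,v_4,v_6,v_7] = [v_4,v_6,v_7] − [v_1,v_6,v_7] + [v_1,v_4,v_7] − [v_1,v_4,v_6].
As a 10×5 matrix over Z this has rank 4, with invariant factors (1,1,1,1).

Now H_k = ker ∂_k / im ∂_{k+1}, so:

  H_0: rank C_0 − rank ∂_1 = 10 − 8 = 2, and the invariant factors of ∂_1 are all 1, so H_0 ≅ Z^2.
  H_1: rank ker ∂_1 − rank ∂_2 = (16 − 8) − 6 = 2, and the invariant factors of ∂_2 are all 1, so H_1 ≅ Z^2.
  H_2: rank ker ∂_2 − rank ∂_3 = (10 − 6) − 4 = 0, and the invariant factors of ∂_3 are all 1, so H_2 ≅ 0.
  H_3: rank ker ∂_3 − rank ∂_4 = (5 − 4) − 0 = 1, and there is no ∂_4, so H_3 ≅ Z.

As a check, the Euler characteristic is 10 − 16 + 10 − 5 = -1, which agrees with 2 − 2 + 0 − 1 = -1.
(K is a triangulation of the disjoint union of a wedge of 2 circles and the 3-sphere S^3.)

H_0 ≅ Z^2,  H_1 ≅ Z^2,  H_2 = 0,  H_3 ≅ Z.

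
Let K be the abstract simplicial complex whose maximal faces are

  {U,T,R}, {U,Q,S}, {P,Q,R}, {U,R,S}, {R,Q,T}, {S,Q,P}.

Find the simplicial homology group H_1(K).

Take the total order P < Q < R < S < T < U on the vertex set. Then K (dimension 2) consists of the simplices:

  0-simplices (6): P, Q, R, S, T, U
  1-simplices (12): PQ, PR, PS, QR, QS, QT, QU, RS, RT, RU, SU, TU
  2-simplices (6): PQR, PQS, QRT, QSU, RSU, RTU

Hence C_0 ≅ Z^6, C_1 ≅ Z^12, C_2 ≅ Z^6.

∂_1: C_1 → C_0 sends each edge [p,q] (with p < q) to q − p.
As a 6×12 matrix over Z this has rank 5, with invariant factors (1,1,1,1,1).

∂_2: C_2 → C_1 sends each 2-simplex [p,q,r] to [q,r] − [p,r] + [p,q]. For instance
  ∂RSU = SU − RU + RS,
  ∂RTU = TU − RU + RT.
The 12×6 boundary matrix has rank 6 and Smith normal form diag(1,1,1,1,1,1).

Reading off H_k = ker ∂_k / im ∂_{k+1}:

  H_1: rank ker ∂_1 − rank ∂_2 = (12 − 5) − 6 = 1, and the invariant factors of ∂_2 are all 1, so H_1 = Z.

H_1 = Z.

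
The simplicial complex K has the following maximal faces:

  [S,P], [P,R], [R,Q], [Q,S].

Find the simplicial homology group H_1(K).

H_1 ≅ Z.

We work with the vertex ordering P < Q < R < S. The simplices of K, each written with vertices in increasing order, are:

  0-simplices (4): P, Q, R, S
  1-simplices (4): PR, PS, QR, QS

so the chain groups are C_0 ≅ Z^4, C_1 ≅ Z^4.

The boundary map ∂_1: C_1 → C_0 sends each edge [p,q] (with p < q) to q − p. For instance
  ∂QS = S − Q.
This gives a 4×4 integer matrix of rank 3; reducing to Smith normal form yields diagonal entries (1,1,1).

Reading off H_k = ker ∂_k / im ∂_{k+1}:

  H_1: rank ker ∂_1 − rank ∂_2 = (4 − 3) − 0 = 1, and there is no ∂_2, so H_1 ≅ Z.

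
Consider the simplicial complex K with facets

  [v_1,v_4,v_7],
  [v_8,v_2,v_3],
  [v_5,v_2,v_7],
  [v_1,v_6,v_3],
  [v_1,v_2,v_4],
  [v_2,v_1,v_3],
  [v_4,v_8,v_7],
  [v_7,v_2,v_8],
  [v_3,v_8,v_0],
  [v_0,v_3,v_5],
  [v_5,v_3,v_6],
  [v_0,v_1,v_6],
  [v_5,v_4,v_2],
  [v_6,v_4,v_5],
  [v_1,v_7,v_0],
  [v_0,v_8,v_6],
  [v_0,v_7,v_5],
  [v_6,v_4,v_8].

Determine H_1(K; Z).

H_1 ≅ Z ⊕ Z/2.

Take the total order v_0 < v_1 < v_2 < v_3 < v_4 < v_5 < v_6 < v_7 < v_8 on the vertex set. Then K (dimension 2) consists of the simplices:

  0-simplices (9): [v_0], [v_1], [v_2], [v_3], [v_4], [v_5], [v_6], [v_7], [v_8]
  1-simplices (27): (27 of them)
  2-simplices (18): (18 of them)

Hence C_0 ≅ Z^9, C_1 ≅ Z^27, C_2 ≅ Z^18.

∂_1: C_1 → C_0 sends each edge [p,q] (with p < q) to q − p.
As a 9×27 matrix over Z this has rank 8, with invariant factors (1,1,1,1,1,1,1,1).

Boundary ∂_2: C_2 → C_1 acts by ∂[p,q,r] = [q,r] − [p,r] + [p,q]. For instance
  ∂[v_1,v_2,v_4] = [v_2,v_4] − [v_1,v_4] + [v_1,v_2],
  ∂[v_4,v_7,v_8] = [v_7,v_8] − [v_4,v_8] + [v_4,v_7].
The resulting 27×18 matrix has rank 18, and its Smith normal form has invariant factors (1,1,1,1,1,1,1,1,1,1,1,1,1,1,1,1,1,2).

Now H_k = ker ∂_k / im ∂_{k+1}, so:

  H_1: rank ker ∂_1 − rank ∂_2 = (27 − 8) − 18 = 1, and ∂_2 has invariant factor 2 > 1, so H_1 = Z ⊕ Z/2.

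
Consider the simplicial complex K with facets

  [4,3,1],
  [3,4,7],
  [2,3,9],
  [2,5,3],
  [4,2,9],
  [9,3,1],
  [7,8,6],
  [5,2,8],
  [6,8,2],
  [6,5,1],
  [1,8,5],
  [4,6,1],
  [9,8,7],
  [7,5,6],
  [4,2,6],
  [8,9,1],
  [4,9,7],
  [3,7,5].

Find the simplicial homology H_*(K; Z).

Take the total order 1 < 2 < 3 < 4 < 5 < 6 < 7 < 8 < 9 on the vertex set. Then K (dimension 2) consists of the simplices:

  0-simplices (9): [1], [2], [3], [4], [5], [6], [7], [8], [9]
  1-simplices (27): (27 of them)
  2-simplices (18): [1,3,4], [1,3,9], [1,4,6], [1,5,6], [1,5,8], [1,8,9], [2,3,5], [2,3,9], [2,4,6], [2,4,9], [2,5,8], [2,6,8], [3,4,7], [3,5,7], [4,7,9], [5,6,7], [6,7,8], [7,8,9]

giving chain groups C_0 ≅ Z^9, C_1 ≅ Z^27, C_2 ≅ Z^18.

∂_1: C_1 → C_0 is given by ∂[p,q] = [q] − [p].
This gives a 9×27 integer matrix of rank 8; reducing to Smith normal form yields diagonal entries (1,1,1,1,1,1,1,1).

∂_2: C_2 → C_1 acts by ∂[p,q,r] = [q,r] − [p,r] + [p,q]. For instance
  ∂[3,4,7] = [4,7] − [3,7] + [3,4],
  ∂[1,5,6] = [5,6] − [1,6] + [1,5].
The resulting 27×18 matrix has rank 18, and its Smith normal form has invariant factors (1,1,1,1,1,1,1,1,1,1,1,1,1,1,1,1,1,2).

Computing H_k = (kernel of ∂_k) / (image of ∂_{k+1}):

  H_0: rank C_0 − rank ∂_1 = 9 − 8 = 1, and the invariant factors of ∂_1 are all 1, so H_0 = Z.
  H_1: rank ker ∂_1 − rank ∂_2 = (27 − 8) − 18 = 1, and ∂_2 has invariant factor 2 > 1, so H_1 = Z ⊕ Z/2Z.
  H_2: rank ker ∂_2 − rank ∂_3 = (18 − 18) − 0 = 0, and there is no ∂_3, so H_2 = 0.

As a check, the Euler characteristic is 9 − 27 + 18 = 0, which agrees with 1 − 1 + 0 = 0.
(K is a triangulation of the Klein bottle.)

H_0 ≅ Z,  H_1 ≅ Z ⊕ Z/2Z,  H_2 = 0.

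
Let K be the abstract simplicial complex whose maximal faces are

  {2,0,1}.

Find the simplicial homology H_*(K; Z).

H_0 = Z,  H_1 = 0,  H_2 = 0.

We work with the vertex ordering 0 < 1 < 2. The simplices of K, each written with vertices in increasing order, are:

  0-simplices (3): [0], [1], [2]
  1-simplices (3): [0,1], [0,2], [1,2]
  2-simplices (1): [0,1,2]

Hence C_0 ≅ Z^3, C_1 ≅ Z^3, C_2 ≅ Z^1.

Boundary ∂_1: C_1 → C_0 is given by ∂[p,q] = [q] − [p].
As a 3×3 matrix over Z this has rank 2, with invariant factors (1,1).

Boundary ∂_2: C_2 → C_1 acts by ∂[p,q,r] = [q,r] − [p,r] + [p,q]. For instance
  ∂[0,1,2] = [1,2] − [0,2] + [0,1].
This gives a 3×1 integer matrix of rank 1; reducing to Smith normal form yields diagonal entries (1).

Computing H_k = (kernel of ∂_k) / (image of ∂_{k+1}):

  H_0: rank C_0 − rank ∂_1 = 3 − 2 = 1, and the invariant factors of ∂_1 are all 1, so H_0 ≅ Z.
  H_1: rank ker ∂_1 − rank ∂_2 = (3 − 2) − 1 = 0, and the invariant factors of ∂_2 are all 1, so H_1 ≅ 0.
  H_2: rank ker ∂_2 − rank ∂_3 = (1 − 1) − 0 = 0, and there is no ∂_3, so H_2 ≅ 0.

As a check, the Euler characteristic is 3 − 3 + 1 = 1, which agrees with 1 − 0 + 0 = 1.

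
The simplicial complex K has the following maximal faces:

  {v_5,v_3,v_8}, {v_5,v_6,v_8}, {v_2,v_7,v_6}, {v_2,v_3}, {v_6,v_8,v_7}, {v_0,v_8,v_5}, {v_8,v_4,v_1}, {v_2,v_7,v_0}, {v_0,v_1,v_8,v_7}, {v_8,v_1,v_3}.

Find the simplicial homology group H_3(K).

H_3 ≅ 0.

We work with the vertex ordering v_0 < v_1 < v_2 < v_3 < v_4 < v_5 < v_6 < v_7 < v_8. The simplices of K, each written with vertices in increasing order, are:

  0-simplices (9): [v_0], [v_1], [v_2], [v_3], [v_4], [v_5], [v_6], [v_7], [v_8]
  1-simplices (20): (20 of them)
  2-simplices (12): (12 of them)
  3-simplices (1): [v_0,v_1,v_7,v_8]

Hence C_0 ≅ Z^9, C_1 ≅ Z^20, C_2 ≅ Z^12, C_3 ≅ Z^1.

Boundary ∂_1: C_1 → C_0 sends each edge [p,q] (with p < q) to q − p.
The 9×20 boundary matrix has rank 8 and Smith normal form diag(1,1,1,1,1,1,1,1).

Boundary ∂_2: C_2 → C_1 sends each 2-simplex [p,q,r] to [q,r] − [p,r] + [p,q]. For instance
  ∂[v_1,v_4,v_8] = [v_4,v_8] − [v_1,v_8] + [v_1,v_4],
  ∂[v_6,v_7,v_8] = [v_7,v_8] − [v_6,v_8] + [v_6,v_7].
The 20×12 boundary matrix has rank 11 and Smith normal form diag(1,1,1,1,1,1,1,1,1,1,1).

∂_3: C_3 → C_2 sends each 3-simplex σ to the alternating sum Σ_i (−1)^i (σ with its i-th vertex removed). For instance
  ∂[v_0,v_1,v_7,v_8] = [v_1,v_7,v_8] − [v_0,v_7,v_8] + [v_0,v_1,v_8] − [v_0,v_1,v_7].
This gives a 12×1 integer matrix of rank 1; reducing to Smith normal form yields diagonal entries (1).

From H_k ≅ ker(∂_k) / im(∂_{k+1}) we obtain:

  H_3: rank ker ∂_3 − rank ∂_4 = (1 − 1) − 0 = 0, and there is no ∂_4, so H_3 ≅ 0.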